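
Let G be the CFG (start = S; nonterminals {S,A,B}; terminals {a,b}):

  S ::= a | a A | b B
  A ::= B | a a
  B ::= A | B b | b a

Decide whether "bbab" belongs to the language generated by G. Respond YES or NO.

Convert to CNF:
  S -> T0 B | T1 A | a
  A -> B T0 | T0 T1 | T1 T1
  B -> B T0 | T0 T1 | T1 T1
  T0 -> b
  T1 -> a

CYK table (by increasing span):
  [0..0]={T0}  "b"  orig:{}
  [1..1]={T0}  "b"  orig:{}
  [2..2]={S,T1}  "a"  orig:{S}
  [3..3]={T0}  "b"  orig:{}
  [0..1]=∅  "bb"
  [1..2]={A,B}  "ba"
  [2..3]=∅  "ab"
  [0..2]={S}  "bba"
  [1..3]={A,B}  "bab"
  [0..3]={S}  "bbab"

S ∈ T[0,3] ⇒ YES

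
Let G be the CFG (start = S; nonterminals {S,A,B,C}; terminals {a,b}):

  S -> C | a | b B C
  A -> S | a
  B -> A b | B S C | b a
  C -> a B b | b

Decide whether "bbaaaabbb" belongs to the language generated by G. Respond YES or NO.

Convert to CNF:
  S -> T0 X6 | T1 X7 | a | b
  A -> T0 X2 | T1 X3 | a | b
  B -> A T1 | B X4 | T1 T0
  C -> T0 X5 | b
  T0 -> a
  T1 -> b
  X2 -> B T1
  X3 -> B C
  X4 -> S C
  X5 -> B T1
  X6 -> B T1
  X7 -> B C

CYK table (by increasing span):
  [0..0]={A,C,S,T1}  "b"  orig:{A,C,S}
  [1..1]={A,C,S,T1}  "b"  orig:{A,C,S}
  [2..2]={A,S,T0}  "a"  orig:{A,S}
  [3..3]={A,S,T0}  "a"  orig:{A,S}
  [4..4]={A,S,T0}  "a"  orig:{A,S}
  [5..5]={A,S,T0}  "a"  orig:{A,S}
  [6..6]={A,C,S,T1}  "b"  orig:{A,C,S}
  [7..7]={A,C,S,T1}  "b"  orig:{A,C,S}
  [8..8]={A,C,S,T1}  "b"  orig:{A,C,S}
  [0..1]={B,X4}  "bb"  orig:{B}
  [1..2]={B}  "ba"
  [2..3]=∅  "aa"
  [3..4]=∅  "aa"
  [4..5]=∅  "aa"
  [5..6]={B,X4}  "ab"  orig:{B}
  [6..7]={B,X4}  "bb"  orig:{B}
  [7..8]={B,X4}  "bb"  orig:{B}
  [0..2]=∅  "bba"
  [1..3]=∅  "baa"
  [2..4]=∅  "aaa"
  [3..5]=∅  "aaa"
  [4..6]=∅  "aab"
  [5..7]={X2,X3,X5,X6,X7}  "abb"  orig:{}
  [6..8]={X2,X3,X5,X6,X7}  "bbb"  orig:{}
  [0..3]=∅  "bbaa"
  [1..4]=∅  "baaa"
  [2..5]=∅  "aaaa"
  [3..6]=∅  "aaab"
  [4..7]={A,C,S}  "aabb"
  [5..8]={A,B,C,S}  "abbb"
  [0..4]=∅  "bbaaa"
  [1..5]=∅  "baaaa"
  [2..6]=∅  "aaaab"
  [3..7]={X4}  "aaabb"  orig:{}
  [4..8]={B,X4}  "aabbb"  orig:{B}
  [0..5]=∅  "bbaaaa"
  [1..6]=∅  "baaaab"
  [2..7]=∅  "aaaabb"
  [3..8]=∅  "aaabbb"
  [0..6]=∅  "bbaaaab"
  [1..7]={B}  "baaaabb"
  [2..8]=∅  "aaaabbb"
  [0..7]=∅  "bbaaaabb"
  [1..8]={X2,X3,X5,X6,X7}  "baaaabbb"  orig:{}
  [0..8]={A,S}  "bbaaaabbb"

S ∈ T[0,8] ⇒ YES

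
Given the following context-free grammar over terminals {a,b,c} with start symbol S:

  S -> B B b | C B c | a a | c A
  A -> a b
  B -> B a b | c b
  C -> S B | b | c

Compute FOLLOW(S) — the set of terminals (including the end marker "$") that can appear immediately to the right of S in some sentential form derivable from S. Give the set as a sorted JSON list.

FIRST iteration:
round 1:
  A via A→a b: +{a}
  B via B→c b: +{c}
  C via C→b: +{b}
  C via C→c: +{c}
  S via S→B B b: +{c}
  S via S→C B c: +{b}
  S via S→a a: +{a}
  FIRST[S]={a,b,c}  FIRST[A]={a}  FIRST[B]={c}  FIRST[C]={b,c}
round 2:
  C via C→S B: +{a}
  FIRST[S]={a,b,c}  FIRST[A]={a}  FIRST[B]={c}  FIRST[C]={a,b,c}
round 3: — fixpoint
  FIRST[S]={a,b,c}  FIRST[A]={a}  FIRST[B]={c}  FIRST[C]={a,b,c}

Compute FOLLOW by fixpoint:
FOLLOW(S) := {$}
iter 1:
  B→B a b: FOLLOW(B) ⊇ FIRST(a) = {a}; new: +{a}
  C→S B: FOLLOW(S) ⊇ FIRST(B) = {c}; new: +{c}
  S→B B b: FOLLOW(B) ⊇ FIRST(B) = {c}; new: +{c}
  S→B B b: FOLLOW(B) ⊇ FIRST(b) = {b}; new: +{b}
  S→C B c: FOLLOW(C) ⊇ FIRST(B) = {c}; new: +{c}
  S→c A: FOLLOW(A) ⊇ FOLLOW(S) ⊇ {$,c}; new: +{$,c}
  FOLLOW[S]={$,c}  FOLLOW[A]={$,c}  FOLLOW[B]={a,b,c}  FOLLOW[C]={c}
iter 2: done
  FOLLOW[S]={$,c}  FOLLOW[A]={$,c}  FOLLOW[B]={a,b,c}  FOLLOW[C]={c}

FOLLOW(S) = ["$", "c"]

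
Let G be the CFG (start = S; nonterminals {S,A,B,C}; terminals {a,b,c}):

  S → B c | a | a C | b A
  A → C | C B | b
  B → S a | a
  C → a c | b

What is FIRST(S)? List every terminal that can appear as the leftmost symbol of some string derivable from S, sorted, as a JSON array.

FIRST sets, iterate to fixpoint:
iter 1:
  A via A→b: +{b}
  B via B→a: +{a}
  C via C→a c: +{a}
  C via C→b: +{b}
  S via S→B c: +{a}
  S via S→b A: +{b}
  FIRST[S]={a,b}  FIRST[A]={b}  FIRST[B]={a}  FIRST[C]={a,b}
iter 2:
  A via A→C: +{a}
  B via B→S a: +{b}
  FIRST[S]={a,b}  FIRST[A]={a,b}  FIRST[B]={a,b}  FIRST[C]={a,b}
iter 3: (stable)
  FIRST[S]={a,b}  FIRST[A]={a,b}  FIRST[B]={a,b}  FIRST[C]={a,b}

FIRST(S) = ["a", "b"]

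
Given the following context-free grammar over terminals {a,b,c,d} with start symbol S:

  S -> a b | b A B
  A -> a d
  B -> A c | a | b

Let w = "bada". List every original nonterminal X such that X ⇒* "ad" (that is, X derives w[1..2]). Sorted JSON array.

CNF form of G:
  S -> T0 T3 | T3 X4
  A -> T0 T1
  B -> A T2 | a | b
  T0 -> a
  T1 -> d
  T2 -> c
  T3 -> b
  X4 -> A B

CYK table (by increasing span) (cells [i..j] with 1 ≤ i ≤ j ≤ 2 only):
  [1..1]={B,T0}  "a"  orig:{B}
  [2..2]={T1}  "d"  orig:{}
  [1..2]={A}  "ad"

Original NTs in T[1,2] deriving "ad": ["A"]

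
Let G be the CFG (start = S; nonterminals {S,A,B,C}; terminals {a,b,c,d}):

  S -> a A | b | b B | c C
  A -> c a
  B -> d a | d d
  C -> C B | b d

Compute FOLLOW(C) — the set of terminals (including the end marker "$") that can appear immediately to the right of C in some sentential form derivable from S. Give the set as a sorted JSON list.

FIRST iteration:
iter 1:
  A via A→c a: +{c}
  B via B→d a: +{d}
  C via C→b d: +{b}
  S via S→a A: +{a}
  S via S→b: +{b}
  S via S→c C: +{c}
  FIRST(S)={a,b,c}  FIRST(A)={c}  FIRST(B)={d}  FIRST(C)={b}
iter 2: done
  FIRST(S)={a,b,c}  FIRST(A)={c}  FIRST(B)={d}  FIRST(C)={b}

FOLLOW iteration:
seed FOLLOW(S) with $
pass 1:
  C→C B: FOLLOW(C) ⊇ FIRST(B) = {d}; new: +{d}
  C→C B: FOLLOW(B) ⊇ FOLLOW(C) ⊇ {d}; new: +{d}
  S→a A: FOLLOW(A) ⊇ FOLLOW(S) ⊇ {$}; new: +{$}
  S→b B: FOLLOW(B) ⊇ FOLLOW(S) ⊇ {$}; new: +{$}
  S→c C: FOLLOW(C) ⊇ FOLLOW(S) ⊇ {$}; new: +{$}
  FOLLOW(S)={$}  FOLLOW(A)={$}  FOLLOW(B)={$,d}  FOLLOW(C)={$,d}
pass 2: (stable)
  FOLLOW(S)={$}  FOLLOW(A)={$}  FOLLOW(B)={$,d}  FOLLOW(C)={$,d}

FOLLOW(C) = ["$", "d"]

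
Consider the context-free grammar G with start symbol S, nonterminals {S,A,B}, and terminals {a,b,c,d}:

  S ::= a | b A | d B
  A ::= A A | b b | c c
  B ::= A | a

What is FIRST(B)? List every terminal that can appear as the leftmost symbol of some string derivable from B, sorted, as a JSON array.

FIRST sets, iterate to fixpoint:
round 1:
  A via A→b b: +{b}
  A via A→c c: +{c}
  B via B→A: +{b,c}
  B via B→a: +{a}
  S via S→a: +{a}
  S via S→b A: +{b}
  S via S→d B: +{d}
  FIRST[S]={a,b,d}  FIRST[A]={b,c}  FIRST[B]={a,b,c}
round 2: (stable)
  FIRST[S]={a,b,d}  FIRST[A]={b,c}  FIRST[B]={a,b,c}

FIRST(B) = ["a", "b", "c"]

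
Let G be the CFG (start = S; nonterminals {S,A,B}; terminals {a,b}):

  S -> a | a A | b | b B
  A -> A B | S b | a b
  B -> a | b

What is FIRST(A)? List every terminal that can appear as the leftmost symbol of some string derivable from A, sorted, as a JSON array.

FIRST iteration:
[1]
  A via A→a b: +{a}
  B via B→a: +{a}
  B via B→b: +{b}
  S via S→a: +{a}
  S via S→b: +{b}
  S: {a,b}  A: {a}  B: {a,b}
[2]
  A via A→S b: +{b}
  S: {a,b}  A: {a,b}  B: {a,b}
[3] (no change)
  S: {a,b}  A: {a,b}  B: {a,b}

FIRST(A) = ["a", "b"]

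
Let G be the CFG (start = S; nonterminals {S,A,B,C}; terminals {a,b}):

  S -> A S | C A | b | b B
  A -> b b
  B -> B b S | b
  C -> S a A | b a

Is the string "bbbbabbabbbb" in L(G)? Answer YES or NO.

Convert to CNF:
  S -> A S | C A | T0 B | b
  A -> T0 T0
  B -> B X2 | b
  C -> S X3 | T0 T1
  T0 -> b
  T1 -> a
  X2 -> T0 S
  X3 -> T1 A

CYK fill:
  cell(0,0) b: {B,S,T0}  orig:{B,S}
  cell(1,1) b: {B,S,T0}  orig:{B,S}
  cell(2,2) b: {B,S,T0}  orig:{B,S}
  cell(3,3) b: {B,S,T0}  orig:{B,S}
  cell(4,4) a: {T1}  orig:{}
  cell(5,5) b: {B,S,T0}  orig:{B,S}
  cell(6,6) b: {B,S,T0}  orig:{B,S}
  cell(7,7) a: {T1}  orig:{}
  cell(8,8) b: {B,S,T0}  orig:{B,S}
  cell(9,9) b: {B,S,T0}  orig:{B,S}
  cell(10,10) b: {B,S,T0}  orig:{B,S}
  cell(11,11) b: {B,S,T0}  orig:{B,S}
  cell(0,1) bb: {A,S,X2}  orig:{A,S}
  cell(1,2) bb: {A,S,X2}  orig:{A,S}
  cell(2,3) bb: {A,S,X2}  orig:{A,S}
  cell(3,4) ba: {C}
  cell(4,5) ab: ∅
  cell(5,6) bb: {A,S,X2}  orig:{A,S}
  cell(6,7) ba: {C}
  cell(7,8) ab: ∅
  cell(8,9) bb: {A,S,X2}  orig:{A,S}
  cell(9,10) bb: {A,S,X2}  orig:{A,S}
  cell(10,11) bb: {A,S,X2}  orig:{A,S}
  cell(0,2) bbb: {B,S,X2}  orig:{B,S}
  cell(1,3) bbb: {B,S,X2}  orig:{B,S}
  cell(2,4) bba: ∅
  cell(3,5) bab: ∅
  cell(4,6) abb: {X3}  orig:{}
  cell(5,7) bba: ∅
  cell(6,8) bab: ∅
  cell(7,9) abb: {X3}  orig:{}
  cell(8,10) bbb: {B,S,X2}  orig:{B,S}
  cell(9,11) bbb: {B,S,X2}  orig:{B,S}
  cell(0,3) bbbb: {B,S,X2}  orig:{B,S}
  cell(1,4) bbba: ∅
  cell(2,5) bbab: ∅
  cell(3,6) babb: {C,S}
  cell(4,7) abba: ∅
  cell(5,8) bbab: ∅
  cell(6,9) babb: {C,S}
  cell(7,10) abbb: ∅
  cell(8,11) bbbb: {B,S,X2}  orig:{B,S}
  cell(0,4) bbbba: ∅
  cell(1,5) bbbab: ∅
  cell(2,6) bbabb: {C,X2}  orig:{C}
  cell(3,7) babba: ∅
  cell(4,8) abbab: ∅
  cell(5,9) bbabb: {C,X2}  orig:{C}
  cell(6,10) babbb: ∅
  cell(7,11) abbbb: ∅
  cell(0,5) bbbbab: ∅
  cell(1,6) bbbabb: {B,C,S}
  cell(2,7) bbabba: ∅
  cell(3,8) babbab: ∅
  cell(4,9) abbabb: ∅
  cell(5,10) bbabbb: ∅
  cell(6,11) babbbb: {S}
  cell(0,6) bbbbabb: {C,S,X2}  orig:{C,S}
  cell(1,7) bbbabba: ∅
  cell(2,8) bbabbab: ∅
  cell(3,9) babbabb: {C}
  cell(4,10) abbabbb: ∅
  cell(5,11) bbabbbb: {S,X2}  orig:{S}
  cell(0,7) bbbbabba: ∅
  cell(1,8) bbbabbab: ∅
  cell(2,9) bbabbabb: ∅
  cell(3,10) babbabbb: ∅
  cell(4,11) abbabbbb: ∅
  cell(0,8) bbbbabbab: ∅
  cell(1,9) bbbabbabb: {C}
  cell(2,10) bbabbabbb: ∅
  cell(3,11) babbabbbb: {S}
  cell(0,9) bbbbabbabb: {C}
  cell(1,10) bbbabbabbb: ∅
  cell(2,11) bbabbabbbb: {X2}  orig:{}
  cell(0,10) bbbbabbabbb: ∅
  cell(1,11) bbbabbabbbb: {B,S}
  cell(0,11) bbbbabbabbbb: {S,X2}  orig:{S}

S ∈ T[0,11] ⇒ YES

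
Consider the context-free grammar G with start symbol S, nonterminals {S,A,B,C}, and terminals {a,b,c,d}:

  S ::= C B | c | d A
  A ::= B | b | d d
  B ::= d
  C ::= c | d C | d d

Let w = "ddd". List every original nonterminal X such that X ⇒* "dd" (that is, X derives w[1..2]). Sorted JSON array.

Convert to CNF:
  S -> C B | T0 A | c
  A -> T0 T0 | b | d
  B -> d
  C -> T0 C | T0 T0 | c
  T0 -> d

Fill CYK table bottom-up — only the sub-triangle for w[1..2]:
  [1..1]={A,B,T0}  "d"  orig:{A,B}
  [2..2]={A,B,T0}  "d"  orig:{A,B}
  [1..2]={A,C,S}  "dd"

Original NTs in T[1,2] deriving "dd": ["A", "C", "S"]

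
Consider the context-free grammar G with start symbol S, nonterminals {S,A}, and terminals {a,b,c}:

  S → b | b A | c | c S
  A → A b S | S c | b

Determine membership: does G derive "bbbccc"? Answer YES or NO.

Convert to CNF:
  S -> T0 A | T1 S | b | c
  A -> A X2 | S T1 | b
  T0 -> b
  T1 -> c
  X2 -> T0 S

CYK table (by increasing span):
  T[0,0] 'b' = {A,S,T0}  orig:{A,S}
  T[1,1] 'b' = {A,S,T0}  orig:{A,S}
  T[2,2] 'b' = {A,S,T0}  orig:{A,S}
  T[3,3] 'c' = {S,T1}  orig:{S}
  T[4,4] 'c' = {S,T1}  orig:{S}
  T[5,5] 'c' = {S,T1}  orig:{S}
  T[0,1] 'bb' = {S,X2}  orig:{S}
  T[1,2] 'bb' = {S,X2}  orig:{S}
  T[2,3] 'bc' = {A,X2}  orig:{A}
  T[3,4] 'cc' = {A,S}
  T[4,5] 'cc' = {A,S}
  T[0,2] 'bbb' = {A,X2}  orig:{A}
  T[1,3] 'bbc' = {A,S}
  T[2,4] 'bcc' = {S,X2}  orig:{S}
  T[3,5] 'ccc' = {A,S}
  T[0,3] 'bbbc' = {S,X2}  orig:{S}
  T[1,4] 'bbcc' = {A,X2}  orig:{A}
  T[2,5] 'bccc' = {A,S,X2}  orig:{A,S}
  T[0,4] 'bbbcc' = {A,S}
  T[1,5] 'bbccc' = {A,S,X2}  orig:{A,S}
  T[0,5] 'bbbccc' = {A,S,X2}  orig:{A,S}

S ∈ T[0,5] ⇒ YES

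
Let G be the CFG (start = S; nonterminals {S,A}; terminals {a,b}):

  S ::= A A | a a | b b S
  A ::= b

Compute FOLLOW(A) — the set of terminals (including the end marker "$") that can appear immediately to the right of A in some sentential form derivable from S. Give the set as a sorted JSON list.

Compute FIRST by fixpoint:
round 1:
  A via A→b: +{b}
  S via S→A A: +{b}
  S via S→a a: +{a}
  FIRST(S)={a,b}  FIRST(A)={b}
round 2: done
  FIRST(S)={a,b}  FIRST(A)={b}

FOLLOW sets:
seed FOLLOW(S) with $
pass 1:
  S→A A: FOLLOW(A) ⊇ FIRST(A) = {b}; new: +{b}
  S→A A: FOLLOW(A) ⊇ FOLLOW(S) ⊇ {$}; new: +{$}
  FOLLOW(S)={$}  FOLLOW(A)={$,b}
pass 2: (stable)
  FOLLOW(S)={$}  FOLLOW(A)={$,b}

FOLLOW(A) = ["$", "b"]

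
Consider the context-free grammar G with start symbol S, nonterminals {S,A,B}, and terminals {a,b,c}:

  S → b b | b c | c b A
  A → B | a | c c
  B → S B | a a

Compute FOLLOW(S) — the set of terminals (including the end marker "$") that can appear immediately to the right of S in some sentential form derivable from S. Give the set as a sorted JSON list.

FIRST iteration:
iter 1:
  A via A→a: +{a}
  A via A→c c: +{c}
  B via B→a a: +{a}
  S via S→b b: +{b}
  S via S→c b A: +{c}
  S: {b,c}  A: {a,c}  B: {a}
iter 2:
  B via B→S B: +{b,c}
  S: {b,c}  A: {a,c}  B: {a,b,c}
iter 3:
  A via A→B: +{b}
  S: {b,c}  A: {a,b,c}  B: {a,b,c}
iter 4: (no change)
  S: {b,c}  A: {a,b,c}  B: {a,b,c}

FOLLOW sets:
seed FOLLOW(S) with $
iter 1:
  B→S B: FOLLOW(S) ⊇ FIRST(B) = {a,b,c}; new: +{a,b,c}
  S→c b A: FOLLOW(A) ⊇ FOLLOW(S) ⊇ {$,a,b,c}; new: +{$,a,b,c}
  FOLLOW(S)={$,a,b,c}  FOLLOW(A)={$,a,b,c}  FOLLOW(B)={}
iter 2:
  A→B: FOLLOW(B) ⊇ FOLLOW(A) ⊇ {$,a,b,c}; new: +{$,a,b,c}
  FOLLOW(S)={$,a,b,c}  FOLLOW(A)={$,a,b,c}  FOLLOW(B)={$,a,b,c}
iter 3: (no change)
  FOLLOW(S)={$,a,b,c}  FOLLOW(A)={$,a,b,c}  FOLLOW(B)={$,a,b,c}

FOLLOW(S) = ["$", "a", "b", "c"]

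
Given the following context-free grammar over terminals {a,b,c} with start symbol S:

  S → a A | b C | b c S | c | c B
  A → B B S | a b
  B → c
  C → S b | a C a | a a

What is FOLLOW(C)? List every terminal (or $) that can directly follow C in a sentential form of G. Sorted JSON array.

FIRST iteration:
pass 1:
  A via A→a b: +{a}
  B via B→c: +{c}
  C via C→a C a: +{a}
  S via S→a A: +{a}
  S via S→b C: +{b}
  S via S→c: +{c}
  FIRST[S]={a,b,c}  FIRST[A]={a}  FIRST[B]={c}  FIRST[C]={a}
pass 2:
  A via A→B B S: +{c}
  C via C→S b: +{b,c}
  FIRST[S]={a,b,c}  FIRST[A]={a,c}  FIRST[B]={c}  FIRST[C]={a,b,c}
pass 3: (stable)
  FIRST[S]={a,b,c}  FIRST[A]={a,c}  FIRST[B]={c}  FIRST[C]={a,b,c}

FOLLOW iteration:
seed FOLLOW(S) with $
round 1:
  A→B B S: FOLLOW(B) ⊇ FIRST(B) = {c}; new: +{c}
  A→B B S: FOLLOW(B) ⊇ FIRST(S) = {a,b,c}; new: +{a,b}
  C→S b: FOLLOW(S) ⊇ FIRST(b) = {b}; new: +{b}
  C→a C a: FOLLOW(C) ⊇ FIRST(a) = {a}; new: +{a}
  S→a A: FOLLOW(A) ⊇ FOLLOW(S) ⊇ {$,b}; new: +{$,b}
  S→b C: FOLLOW(C) ⊇ FOLLOW(S) ⊇ {$,b}; new: +{$,b}
  S→c B: FOLLOW(B) ⊇ FOLLOW(S) ⊇ {$,b}; new: +{$}
  S: {$,b}  A: {$,b}  B: {$,a,b,c}  C: {$,a,b}
round 2: done
  S: {$,b}  A: {$,b}  B: {$,a,b,c}  C: {$,a,b}

FOLLOW(C) = ["$", "a", "b"]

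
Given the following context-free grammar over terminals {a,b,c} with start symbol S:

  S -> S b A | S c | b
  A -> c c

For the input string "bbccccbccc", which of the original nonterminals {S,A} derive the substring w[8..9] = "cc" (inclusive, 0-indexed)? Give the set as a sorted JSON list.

CNF form of G:
  S -> S T0 | S X2 | b
  A -> T0 T0
  T0 -> c
  T1 -> b
  X2 -> T1 A

CYK fill (cells [i..j] with 8 ≤ i ≤ j ≤ 9 only):
  cell(8,8) c: {T0}  orig:{}
  cell(9,9) c: {T0}  orig:{}
  cell(8,9) cc: {A}

Original NTs in T[8,9] deriving "cc": ["A"]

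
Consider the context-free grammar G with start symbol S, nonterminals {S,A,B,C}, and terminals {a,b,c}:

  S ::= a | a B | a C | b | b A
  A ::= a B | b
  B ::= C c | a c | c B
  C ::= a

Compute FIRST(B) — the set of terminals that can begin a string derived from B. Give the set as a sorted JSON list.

FIRST iteration:
round 1:
  A via A→a B: +{a}
  A via A→b: +{b}
  B via B→a c: +{a}
  B via B→c B: +{c}
  C via C→a: +{a}
  S via S→a: +{a}
  S via S→b: +{b}
  FIRST(S)={a,b}  FIRST(A)={a,b}  FIRST(B)={a,c}  FIRST(C)={a}
round 2: (no change)
  FIRST(S)={a,b}  FIRST(A)={a,b}  FIRST(B)={a,c}  FIRST(C)={a}

FIRST(B) = ["a", "c"]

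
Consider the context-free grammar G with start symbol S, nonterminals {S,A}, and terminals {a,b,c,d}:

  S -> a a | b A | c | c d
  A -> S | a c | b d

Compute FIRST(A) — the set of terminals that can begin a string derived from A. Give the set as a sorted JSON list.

FIRST iteration:
[1]
  A via A→a c: +{a}
  A via A→b d: +{b}
  S via S→a a: +{a}
  S via S→b A: +{b}
  S via S→c: +{c}
  S: {a,b,c}  A: {a,b}
[2]
  A via A→S: +{c}
  S: {a,b,c}  A: {a,b,c}
[3] (no change)
  S: {a,b,c}  A: {a,b,c}

FIRST(A) = ["a", "b", "c"]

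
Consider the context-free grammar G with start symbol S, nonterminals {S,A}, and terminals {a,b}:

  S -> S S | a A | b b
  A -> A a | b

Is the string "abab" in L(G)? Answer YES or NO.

CNF form of G:
  S -> S S | T0 A | T1 T1
  A -> A T0 | b
  T0 -> a
  T1 -> b

Fill CYK table bottom-up:
  [0..0]={T0}  "a"  orig:{}
  [1..1]={A,T1}  "b"  orig:{A}
  [2..2]={T0}  "a"  orig:{}
  [3..3]={A,T1}  "b"  orig:{A}
  [0..1]={S}  "ab"
  [1..2]={A}  "ba"
  [2..3]={S}  "ab"
  [0..2]={S}  "aba"
  [1..3]=∅  "bab"
  [0..3]={S}  "abab"

S ∈ T[0,3] ⇒ YES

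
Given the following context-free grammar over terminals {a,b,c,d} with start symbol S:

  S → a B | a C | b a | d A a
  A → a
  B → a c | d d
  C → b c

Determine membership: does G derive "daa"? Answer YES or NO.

CNF form of G:
  S -> T0 B | T0 C | T2 X4 | T3 T0
  A -> a
  B -> T0 T1 | T2 T2
  C -> T3 T1
  T0 -> a
  T1 -> c
  T2 -> d
  T3 -> b
  X4 -> A T0

CYK table (by increasing span):
  cell(0,0) d: {T2}  orig:{}
  cell(1,1) a: {A,T0}  orig:{A}
  cell(2,2) a: {A,T0}  orig:{A}
  cell(0,1) da: ∅
  cell(1,2) aa: {X4}  orig:{}
  cell(0,2) daa: {S}

S ∈ T[0,2] ⇒ YES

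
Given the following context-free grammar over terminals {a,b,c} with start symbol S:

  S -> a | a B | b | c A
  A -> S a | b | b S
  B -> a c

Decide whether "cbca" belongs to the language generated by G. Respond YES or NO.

Convert to CNF:
  S -> T0 B | T2 A | a | b
  A -> S T0 | T1 S | b
  B -> T0 T2
  T0 -> a
  T1 -> b
  T2 -> c

CYK fill:
  [0..0]={T2}  "c"  orig:{}
  [1..1]={A,S,T1}  "b"  orig:{A,S}
  [2..2]={T2}  "c"  orig:{}
  [3..3]={S,T0}  "a"  orig:{S}
  [0..1]={S}  "cb"
  [1..2]=∅  "bc"
  [2..3]=∅  "ca"
  [0..2]=∅  "cbc"
  [1..3]=∅  "bca"
  [0..3]=∅  "cbca"

S ∉ T[0,3] ⇒ NO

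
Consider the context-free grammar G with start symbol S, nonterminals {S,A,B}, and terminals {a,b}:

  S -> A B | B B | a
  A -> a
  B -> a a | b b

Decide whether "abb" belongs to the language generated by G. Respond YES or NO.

CNF form of G:
  S -> A B | B B | a
  A -> a
  B -> T0 T0 | T1 T1
  T0 -> a
  T1 -> b

CYK fill:
  [0..0]={A,S,T0}  "a"  orig:{A,S}
  [1..1]={T1}  "b"  orig:{}
  [2..2]={T1}  "b"  orig:{}
  [0..1]=∅  "ab"
  [1..2]={B}  "bb"
  [0..2]={S}  "abb"

S ∈ T[0,2] ⇒ YES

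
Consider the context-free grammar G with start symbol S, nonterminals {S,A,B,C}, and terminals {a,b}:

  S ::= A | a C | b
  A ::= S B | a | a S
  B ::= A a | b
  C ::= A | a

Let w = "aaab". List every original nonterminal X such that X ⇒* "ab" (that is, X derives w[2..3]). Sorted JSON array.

CNF form of G:
  S -> S B | T0 C | T0 S | a | b
  A -> S B | T0 S | a
  B -> A T0 | b
  C -> S B | T0 S | a
  T0 -> a

Fill CYK table bottom-up, restricted to cells inside w[2..3]:
  [2..2]={A,C,S,T0}  "a"  orig:{A,C,S}
  [3..3]={B,S}  "b"
  [2..3]={A,C,S}  "ab"

Original NTs in T[2,3] deriving "ab": ["A", "C", "S"]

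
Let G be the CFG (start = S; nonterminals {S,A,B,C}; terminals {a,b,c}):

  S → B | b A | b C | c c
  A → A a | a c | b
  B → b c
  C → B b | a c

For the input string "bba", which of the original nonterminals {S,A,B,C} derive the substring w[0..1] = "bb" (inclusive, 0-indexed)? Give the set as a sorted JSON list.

Convert to CNF:
  S -> T1 T1 | T2 A | T2 C | T2 T1
  A -> A T0 | T0 T1 | b
  B -> T2 T1
  C -> B T2 | T0 T1
  T0 -> a
  T1 -> c
  T2 -> b

Fill CYK table bottom-up (cells [i..j] with 0 ≤ i ≤ j ≤ 1 only):
  cell(0,0) b: {A,T2}  orig:{A}
  cell(1,1) b: {A,T2}  orig:{A}
  cell(0,1) bb: {S}

Original NTs in T[0,1] deriving "bb": ["S"]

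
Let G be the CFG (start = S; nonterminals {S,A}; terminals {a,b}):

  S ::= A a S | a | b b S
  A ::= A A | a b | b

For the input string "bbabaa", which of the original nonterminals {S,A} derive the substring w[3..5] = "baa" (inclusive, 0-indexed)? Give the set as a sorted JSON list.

CNF form of G:
  S -> A X2 | T1 X3 | a
  A -> A A | T0 T1 | b
  T0 -> a
  T1 -> b
  X2 -> T0 S
  X3 -> T1 S

Fill CYK table bottom-up, restricted to cells inside w[3..5]:
  [3..3]={A,T1}  "b"  orig:{A}
  [4..4]={S,T0}  "a"  orig:{S}
  [5..5]={S,T0}  "a"  orig:{S}
  [3..4]={X3}  "ba"  orig:{}
  [4..5]={X2}  "aa"  orig:{}
  [3..5]={S}  "baa"

Original NTs in T[3,5] deriving "baa": ["S"]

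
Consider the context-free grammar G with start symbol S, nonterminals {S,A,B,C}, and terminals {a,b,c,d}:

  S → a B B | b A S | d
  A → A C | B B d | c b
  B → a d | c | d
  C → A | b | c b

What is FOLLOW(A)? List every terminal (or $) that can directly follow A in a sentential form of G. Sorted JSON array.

Compute FIRST by fixpoint:
[1]
  A via A→c b: +{c}
  B via B→a d: +{a}
  B via B→c: +{c}
  B via B→d: +{d}
  C via C→A: +{c}
  C via C→b: +{b}
  S via S→a B B: +{a}
  S via S→b A S: +{b}
  S via S→d: +{d}
  FIRST[S]={a,b,d}  FIRST[A]={c}  FIRST[B]={a,c,d}  FIRST[C]={b,c}
[2]
  A via A→B B d: +{a,d}
  C via C→A: +{a,d}
  FIRST[S]={a,b,d}  FIRST[A]={a,c,d}  FIRST[B]={a,c,d}  FIRST[C]={a,b,c,d}
[3] done
  FIRST[S]={a,b,d}  FIRST[A]={a,c,d}  FIRST[B]={a,c,d}  FIRST[C]={a,b,c,d}

FOLLOW sets:
initialize: $ ∈ FOLLOW(S)
pass 1:
  A→A C: FOLLOW(A) ⊇ FIRST(C) = {a,b,c,d}; new: +{a,b,c,d}
  A→A C: FOLLOW(C) ⊇ FOLLOW(A) ⊇ {a,b,c,d}; new: +{a,b,c,d}
  A→B B d: FOLLOW(B) ⊇ FIRST(B) = {a,c,d}; new: +{a,c,d}
  S→a B B: FOLLOW(B) ⊇ FOLLOW(S) ⊇ {$}; new: +{$}
  FOLLOW[S]={$}  FOLLOW[A]={a,b,c,d}  FOLLOW[B]={$,a,c,d}  FOLLOW[C]={a,b,c,d}
pass 2: — fixpoint
  FOLLOW[S]={$}  FOLLOW[A]={a,b,c,d}  FOLLOW[B]={$,a,c,d}  FOLLOW[C]={a,b,c,d}

FOLLOW(A) = ["a", "b", "c", "d"]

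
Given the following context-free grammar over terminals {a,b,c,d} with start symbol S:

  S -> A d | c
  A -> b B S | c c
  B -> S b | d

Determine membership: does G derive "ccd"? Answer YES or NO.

Convert to CNF:
  S -> A T2 | c
  A -> T0 X3 | T1 T1
  B -> S T0 | d
  T0 -> b
  T1 -> c
  T2 -> d
  X3 -> B S

CYK fill:
  [0..0]={S,T1}  "c"  orig:{S}
  [1..1]={S,T1}  "c"  orig:{S}
  [2..2]={B,T2}  "d"  orig:{B}
  [0..1]={A}  "cc"
  [1..2]=∅  "cd"
  [0..2]={S}  "ccd"

S ∈ T[0,2] ⇒ YES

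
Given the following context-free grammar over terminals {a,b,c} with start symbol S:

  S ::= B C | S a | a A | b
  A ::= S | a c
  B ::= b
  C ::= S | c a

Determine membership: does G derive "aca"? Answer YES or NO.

CNF form of G:
  S -> B C | S T0 | T0 A | b
  A -> B C | S T0 | T0 A | T0 T1 | b
  B -> b
  C -> B C | S T0 | T0 A | T1 T0 | b
  T0 -> a
  T1 -> c

CYK fill:
  [0..0]={T0}  "a"  orig:{}
  [1..1]={T1}  "c"  orig:{}
  [2..2]={T0}  "a"  orig:{}
  [0..1]={A}  "ac"
  [1..2]={C}  "ca"
  [0..2]=∅  "aca"

S ∉ T[0,2] ⇒ NO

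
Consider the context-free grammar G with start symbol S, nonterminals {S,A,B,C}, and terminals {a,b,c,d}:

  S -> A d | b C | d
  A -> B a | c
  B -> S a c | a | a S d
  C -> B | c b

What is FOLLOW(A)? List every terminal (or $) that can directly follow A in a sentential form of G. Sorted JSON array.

FIRST iteration:
[1]
  A via A→c: +{c}
  B via B→a: +{a}
  C via C→B: +{a}
  C via C→c b: +{c}
  S via S→A d: +{c}
  S via S→b C: +{b}
  S via S→d: +{d}
  FIRST(S)={b,c,d}  FIRST(A)={c}  FIRST(B)={a}  FIRST(C)={a,c}
[2]
  A via A→B a: +{a}
  B via B→S a c: +{b,c,d}
  C via C→B: +{b,d}
  S via S→A d: +{a}
  FIRST(S)={a,b,c,d}  FIRST(A)={a,c}  FIRST(B)={a,b,c,d}  FIRST(C)={a,b,c,d}
[3]
  A via A→B a: +{b,d}
  FIRST(S)={a,b,c,d}  FIRST(A)={a,b,c,d}  FIRST(B)={a,b,c,d}  FIRST(C)={a,b,c,d}
[4] (no change)
  FIRST(S)={a,b,c,d}  FIRST(A)={a,b,c,d}  FIRST(B)={a,b,c,d}  FIRST(C)={a,b,c,d}

FOLLOW iteration:
FOLLOW(S) := {$}
round 1:
  A→B a: FOLLOW(B) ⊇ FIRST(a) = {a}; new: +{a}
  B→S a c: FOLLOW(S) ⊇ FIRST(a) = {a}; new: +{a}
  B→a S d: FOLLOW(S) ⊇ FIRST(d) = {d}; new: +{d}
  S→A d: FOLLOW(A) ⊇ FIRST(d) = {d}; new: +{d}
  S→b C: FOLLOW(C) ⊇ FOLLOW(S) ⊇ {$,a,d}; new: +{$,a,d}
  FOLLOW[S]={$,a,d}  FOLLOW[A]={d}  FOLLOW[B]={a}  FOLLOW[C]={$,a,d}
round 2:
  C→B: FOLLOW(B) ⊇ FOLLOW(C) ⊇ {$,a,d}; new: +{$,d}
  FOLLOW[S]={$,a,d}  FOLLOW[A]={d}  FOLLOW[B]={$,a,d}  FOLLOW[C]={$,a,d}
round 3: done
  FOLLOW[S]={$,a,d}  FOLLOW[A]={d}  FOLLOW[B]={$,a,d}  FOLLOW[C]={$,a,d}

FOLLOW(A) = ["d"]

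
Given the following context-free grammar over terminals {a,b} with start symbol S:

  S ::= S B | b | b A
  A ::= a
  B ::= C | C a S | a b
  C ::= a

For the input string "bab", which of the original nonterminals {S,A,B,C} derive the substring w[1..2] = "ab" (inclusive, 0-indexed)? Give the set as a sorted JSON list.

Convert to CNF:
  S -> S B | T1 A | b
  A -> a
  B -> C X2 | T0 T1 | a
  C -> a
  T0 -> a
  T1 -> b
  X2 -> T0 S

CYK fill, restricted to cells inside w[1..2]:
  T[1,1] 'a' = {A,B,C,T0}  orig:{A,B,C}
  T[2,2] 'b' = {S,T1}  orig:{S}
  T[1,2] 'ab' = {B,X2}  orig:{B}

Original NTs in T[1,2] deriving "ab": ["B"]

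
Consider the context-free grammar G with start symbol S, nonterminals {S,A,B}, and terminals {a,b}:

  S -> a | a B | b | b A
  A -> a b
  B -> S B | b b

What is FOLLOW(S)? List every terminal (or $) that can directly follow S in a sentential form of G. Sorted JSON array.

Compute FIRST by fixpoint:
pass 1:
  A via A→a b: +{a}
  B via B→b b: +{b}
  S via S→a: +{a}
  S via S→b: +{b}
  S: {a,b}  A: {a}  B: {b}
pass 2:
  B via B→S B: +{a}
  S: {a,b}  A: {a}  B: {a,b}
pass 3: (stable)
  S: {a,b}  A: {a}  B: {a,b}

Compute FOLLOW by fixpoint:
initialize: $ ∈ FOLLOW(S)
pass 1:
  B→S B: FOLLOW(S) ⊇ FIRST(B) = {a,b}; new: +{a,b}
  S→a B: FOLLOW(B) ⊇ FOLLOW(S) ⊇ {$,a,b}; new: +{$,a,b}
  S→b A: FOLLOW(A) ⊇ FOLLOW(S) ⊇ {$,a,b}; new: +{$,a,b}
  FOLLOW[S]={$,a,b}  FOLLOW[A]={$,a,b}  FOLLOW[B]={$,a,b}
pass 2: (no change)
  FOLLOW[S]={$,a,b}  FOLLOW[A]={$,a,b}  FOLLOW[B]={$,a,b}

FOLLOW(S) = ["$", "a", "b"]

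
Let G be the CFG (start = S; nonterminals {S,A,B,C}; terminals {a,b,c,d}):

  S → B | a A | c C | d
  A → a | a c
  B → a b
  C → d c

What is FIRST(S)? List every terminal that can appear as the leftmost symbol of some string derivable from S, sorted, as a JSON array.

Compute FIRST by fixpoint:
[1]
  A via A→a: +{a}
  B via B→a b: +{a}
  C via C→d c: +{d}
  S via S→B: +{a}
  S via S→c C: +{c}
  S via S→d: +{d}
  FIRST(S)={a,c,d}  FIRST(A)={a}  FIRST(B)={a}  FIRST(C)={d}
[2] (no change)
  FIRST(S)={a,c,d}  FIRST(A)={a}  FIRST(B)={a}  FIRST(C)={d}

FIRST(S) = ["a", "c", "d"]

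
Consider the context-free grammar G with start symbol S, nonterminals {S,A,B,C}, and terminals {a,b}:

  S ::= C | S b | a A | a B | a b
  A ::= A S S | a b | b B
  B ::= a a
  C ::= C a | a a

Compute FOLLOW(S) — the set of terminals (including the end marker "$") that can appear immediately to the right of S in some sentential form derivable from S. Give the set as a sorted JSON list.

Compute FIRST by fixpoint:
iter 1:
  A via A→a b: +{a}
  A via A→b B: +{b}
  B via B→a a: +{a}
  C via C→a a: +{a}
  S via S→C: +{a}
  S: {a}  A: {a,b}  B: {a}  C: {a}
iter 2: — fixpoint
  S: {a}  A: {a,b}  B: {a}  C: {a}

FOLLOW sets:
seed FOLLOW(S) with $
iter 1:
  A→A S S: FOLLOW(A) ⊇ FIRST(S) = {a}; new: +{a}
  A→A S S: FOLLOW(S) ⊇ FIRST(S) = {a}; new: +{a}
  A→b B: FOLLOW(B) ⊇ FOLLOW(A) ⊇ {a}; new: +{a}
  C→C a: FOLLOW(C) ⊇ FIRST(a) = {a}; new: +{a}
  S→C: FOLLOW(C) ⊇ FOLLOW(S) ⊇ {$,a}; new: +{$}
  S→S b: FOLLOW(S) ⊇ FIRST(b) = {b}; new: +{b}
  S→a A: FOLLOW(A) ⊇ FOLLOW(S) ⊇ {$,a,b}; new: +{$,b}
  S→a B: FOLLOW(B) ⊇ FOLLOW(S) ⊇ {$,a,b}; new: +{$,b}
  FOLLOW[S]={$,a,b}  FOLLOW[A]={$,a,b}  FOLLOW[B]={$,a,b}  FOLLOW[C]={$,a}
iter 2:
  S→C: FOLLOW(C) ⊇ FOLLOW(S) ⊇ {$,a,b}; new: +{b}
  FOLLOW[S]={$,a,b}  FOLLOW[A]={$,a,b}  FOLLOW[B]={$,a,b}  FOLLOW[C]={$,a,b}
iter 3: (stable)
  FOLLOW[S]={$,a,b}  FOLLOW[A]={$,a,b}  FOLLOW[B]={$,a,b}  FOLLOW[C]={$,a,b}

FOLLOW(S) = ["$", "a", "b"]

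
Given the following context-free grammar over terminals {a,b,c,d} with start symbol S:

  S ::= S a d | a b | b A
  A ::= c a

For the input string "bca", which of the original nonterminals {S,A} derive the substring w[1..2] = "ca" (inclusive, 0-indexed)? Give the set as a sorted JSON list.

Convert to CNF:
  S -> S X4 | T1 T3 | T3 A
  A -> T0 T1
  T0 -> c
  T1 -> a
  T2 -> d
  T3 -> b
  X4 -> T1 T2

CYK table (by increasing span) (cells [i..j] with 1 ≤ i ≤ j ≤ 2 only):
  cell(1,1) c: {T0}  orig:{}
  cell(2,2) a: {T1}  orig:{}
  cell(1,2) ca: {A}

Original NTs in T[1,2] deriving "ca": ["A"]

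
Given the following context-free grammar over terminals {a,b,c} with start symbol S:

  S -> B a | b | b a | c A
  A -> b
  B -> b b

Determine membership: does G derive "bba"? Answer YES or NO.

Convert to CNF:
  S -> B T1 | T0 T1 | T2 A | b
  A -> b
  B -> T0 T0
  T0 -> b
  T1 -> a
  T2 -> c

CYK fill:
  [0..0]={A,S,T0}  "b"  orig:{A,S}
  [1..1]={A,S,T0}  "b"  orig:{A,S}
  [2..2]={T1}  "a"  orig:{}
  [0..1]={B}  "bb"
  [1..2]={S}  "ba"
  [0..2]={S}  "bba"

S ∈ T[0,2] ⇒ YES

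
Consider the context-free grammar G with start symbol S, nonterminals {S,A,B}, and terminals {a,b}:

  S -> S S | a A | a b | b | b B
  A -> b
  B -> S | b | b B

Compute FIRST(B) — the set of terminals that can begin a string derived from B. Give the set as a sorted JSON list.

Compute FIRST by fixpoint:
round 1:
  A via A→b: +{b}
  B via B→b: +{b}
  S via S→a A: +{a}
  S via S→b: +{b}
  S: {a,b}  A: {b}  B: {b}
round 2:
  B via B→S: +{a}
  S: {a,b}  A: {b}  B: {a,b}
round 3: (no change)
  S: {a,b}  A: {b}  B: {a,b}

FIRST(B) = ["a", "b"]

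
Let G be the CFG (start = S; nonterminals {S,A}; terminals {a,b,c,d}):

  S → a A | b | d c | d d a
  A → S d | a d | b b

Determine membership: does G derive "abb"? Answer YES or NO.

CNF form of G:
  S -> T0 T3 | T0 X4 | T1 A | b
  A -> S T0 | T1 T0 | T2 T2
  T0 -> d
  T1 -> a
  T2 -> b
  T3 -> c
  X4 -> T0 T1

Fill CYK table bottom-up:
  T[0,0] 'a' = {T1}  orig:{}
  T[1,1] 'b' = {S,T2}  orig:{S}
  T[2,2] 'b' = {S,T2}  orig:{S}
  T[0,1] 'ab' = ∅
  T[1,2] 'bb' = {A}
  T[0,2] 'abb' = {S}

S ∈ T[0,2] ⇒ YES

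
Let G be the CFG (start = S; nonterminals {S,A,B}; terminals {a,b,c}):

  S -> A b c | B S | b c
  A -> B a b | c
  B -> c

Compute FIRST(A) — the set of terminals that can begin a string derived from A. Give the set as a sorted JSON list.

FIRST iteration:
iter 1:
  A via A→c: +{c}
  B via B→c: +{c}
  S via S→A b c: +{c}
  S via S→b c: +{b}
  S: {b,c}  A: {c}  B: {c}
iter 2: — fixpoint
  S: {b,c}  A: {c}  B: {c}

FIRST(A) = ["c"]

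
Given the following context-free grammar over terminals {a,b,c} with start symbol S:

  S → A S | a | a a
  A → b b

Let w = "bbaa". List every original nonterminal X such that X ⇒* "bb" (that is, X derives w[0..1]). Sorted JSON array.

Convert to CNF:
  S -> A S | T1 T1 | a
  A -> T0 T0
  T0 -> b
  T1 -> a

Fill CYK table bottom-up — only the sub-triangle for w[0..1]:
  cell(0,0) b: {T0}  orig:{}
  cell(1,1) b: {T0}  orig:{}
  cell(0,1) bb: {A}

Original NTs in T[0,1] deriving "bb": ["A"]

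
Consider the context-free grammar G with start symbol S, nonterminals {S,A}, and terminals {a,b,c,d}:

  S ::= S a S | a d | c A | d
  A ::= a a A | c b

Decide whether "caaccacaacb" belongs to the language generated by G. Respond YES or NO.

CNF form of G:
  S -> S X5 | T0 T3 | T1 A | d
  A -> T0 X4 | T1 T2
  T0 -> a
  T1 -> c
  T2 -> b
  T3 -> d
  X4 -> T0 A
  X5 -> T0 S

Fill CYK table bottom-up:
  T[0,0] 'c' = {T1}  orig:{}
  T[1,1] 'a' = {T0}  orig:{}
  T[2,2] 'a' = {T0}  orig:{}
  T[3,3] 'c' = {T1}  orig:{}
  T[4,4] 'c' = {T1}  orig:{}
  T[5,5] 'a' = {T0}  orig:{}
  T[6,6] 'c' = {T1}  orig:{}
  T[7,7] 'a' = {T0}  orig:{}
  T[8,8] 'a' = {T0}  orig:{}
  T[9,9] 'c' = {T1}  orig:{}
  T[10,10] 'b' = {T2}  orig:{}
  T[0,1] 'ca' = ∅
  T[1,2] 'aa' = ∅
  T[2,3] 'ac' = ∅
  T[3,4] 'cc' = ∅
  T[4,5] 'ca' = ∅
  T[5,6] 'ac' = ∅
  T[6,7] 'ca' = ∅
  T[7,8] 'aa' = ∅
  T[8,9] 'ac' = ∅
  T[9,10] 'cb' = {A}
  T[0,2] 'caa' = ∅
  T[1,3] 'aac' = ∅
  T[2,4] 'acc' = ∅
  T[3,5] 'cca' = ∅
  T[4,6] 'cac' = ∅
  T[5,7] 'aca' = ∅
  T[6,8] 'caa' = ∅
  T[7,9] 'aac' = ∅
  T[8,10] 'acb' = {X4}  orig:{}
  T[0,3] 'caac' = ∅
  T[1,4] 'aacc' = ∅
  T[2,5] 'acca' = ∅
  T[3,6] 'ccac' = ∅
  T[4,7] 'caca' = ∅
  T[5,8] 'acaa' = ∅
  T[6,9] 'caac' = ∅
  T[7,10] 'aacb' = {A}
  T[0,4] 'caacc' = ∅
  T[1,5] 'aacca' = ∅
  T[2,6] 'accac' = ∅
  T[3,7] 'ccaca' = ∅
  T[4,8] 'cacaa' = ∅
  T[5,9] 'acaac' = ∅
  T[6,10] 'caacb' = {S}
  T[0,5] 'caacca' = ∅
  T[1,6] 'aaccac' = ∅
  T[2,7] 'accaca' = ∅
  T[3,8] 'ccacaa' = ∅
  T[4,9] 'cacaac' = ∅
  T[5,10] 'acaacb' = {X5}  orig:{}
  T[0,6] 'caaccac' = ∅
  T[1,7] 'aaccaca' = ∅
  T[2,8] 'accacaa' = ∅
  T[3,9] 'ccacaac' = ∅
  T[4,10] 'cacaacb' = ∅
  T[0,7] 'caaccaca' = ∅
  T[1,8] 'aaccacaa' = ∅
  T[2,9] 'accacaac' = ∅
  T[3,10] 'ccacaacb' = ∅
  T[0,8] 'caaccacaa' = ∅
  T[1,9] 'aaccacaac' = ∅
  T[2,10] 'accacaacb' = ∅
  T[0,9] 'caaccacaac' = ∅
  T[1,10] 'aaccacaacb' = ∅
  T[0,10] 'caaccacaacb' = ∅

S ∉ T[0,10] ⇒ NO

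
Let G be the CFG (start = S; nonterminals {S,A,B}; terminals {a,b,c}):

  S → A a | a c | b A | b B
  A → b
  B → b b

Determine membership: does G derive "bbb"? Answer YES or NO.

Convert to CNF:
  S -> A T1 | T0 A | T0 B | T1 T2
  A -> b
  B -> T0 T0
  T0 -> b
  T1 -> a
  T2 -> c

CYK fill:
  T[0,0] 'b' = {A,T0}  orig:{A}
  T[1,1] 'b' = {A,T0}  orig:{A}
  T[2,2] 'b' = {A,T0}  orig:{A}
  T[0,1] 'bb' = {B,S}
  T[1,2] 'bb' = {B,S}
  T[0,2] 'bbb' = {S}

S ∈ T[0,2] ⇒ YES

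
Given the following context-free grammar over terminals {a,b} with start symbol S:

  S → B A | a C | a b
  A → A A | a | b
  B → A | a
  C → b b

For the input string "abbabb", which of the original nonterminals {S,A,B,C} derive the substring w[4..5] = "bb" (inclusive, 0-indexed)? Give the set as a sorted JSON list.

CNF form of G:
  S -> B A | T1 C | T1 T0
  A -> A A | a | b
  B -> A A | a | b
  C -> T0 T0
  T0 -> b
  T1 -> a

Fill CYK table bottom-up (cells [i..j] with 4 ≤ i ≤ j ≤ 5 only):
  cell(4,4) b: {A,B,T0}  orig:{A,B}
  cell(5,5) b: {A,B,T0}  orig:{A,B}
  cell(4,5) bb: {A,B,C,S}

Original NTs in T[4,5] deriving "bb": ["A", "B", "C", "S"]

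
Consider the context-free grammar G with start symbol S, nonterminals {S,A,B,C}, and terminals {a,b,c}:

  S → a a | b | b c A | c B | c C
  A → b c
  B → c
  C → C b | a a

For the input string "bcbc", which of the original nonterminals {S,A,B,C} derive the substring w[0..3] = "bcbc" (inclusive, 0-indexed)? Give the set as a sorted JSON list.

CNF form of G:
  S -> T0 X3 | T1 B | T1 C | T2 T2 | b
  A -> T0 T1
  B -> c
  C -> C T0 | T2 T2
  T0 -> b
  T1 -> c
  T2 -> a
  X3 -> T1 A

Fill CYK table bottom-up — only the sub-triangle for w[0..3]:
  [0..0]={S,T0}  "b"  orig:{S}
  [1..1]={B,T1}  "c"  orig:{B}
  [2..2]={S,T0}  "b"  orig:{S}
  [3..3]={B,T1}  "c"  orig:{B}
  [0..1]={A}  "bc"
  [1..2]=∅  "cb"
  [2..3]={A}  "bc"
  [0..2]=∅  "bcb"
  [1..3]={X3}  "cbc"  orig:{}
  [0..3]={S}  "bcbc"

Original NTs in T[0,3] deriving "bcbc": ["S"]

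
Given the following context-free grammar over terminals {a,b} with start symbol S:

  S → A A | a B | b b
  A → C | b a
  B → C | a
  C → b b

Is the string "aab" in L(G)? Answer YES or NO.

CNF form of G:
  S -> A A | T0 T0 | T1 B
  A -> T0 T0 | T0 T1
  B -> T0 T0 | a
  C -> T0 T0
  T0 -> b
  T1 -> a

CYK fill:
  T[0,0] 'a' = {B,T1}  orig:{B}
  T[1,1] 'a' = {B,T1}  orig:{B}
  T[2,2] 'b' = {T0}  orig:{}
  T[0,1] 'aa' = {S}
  T[1,2] 'ab' = ∅
  T[0,2] 'aab' = ∅

S ∉ T[0,2] ⇒ NO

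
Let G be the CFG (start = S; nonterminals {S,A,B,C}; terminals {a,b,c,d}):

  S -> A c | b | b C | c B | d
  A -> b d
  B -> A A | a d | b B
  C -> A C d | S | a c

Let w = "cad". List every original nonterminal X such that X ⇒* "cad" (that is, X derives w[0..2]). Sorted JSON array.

Convert to CNF:
  S -> A T3 | T0 C | T3 B | b | d
  A -> T0 T1
  B -> A A | T0 B | T2 T1
  C -> A T3 | A X4 | T0 C | T2 T3 | T3 B | b | d
  T0 -> b
  T1 -> d
  T2 -> a
  T3 -> c
  X4 -> C T1

CYK fill (cells [i..j] with 0 ≤ i ≤ j ≤ 2 only):
  T[0,0] 'c' = {T3}  orig:{}
  T[1,1] 'a' = {T2}  orig:{}
  T[2,2] 'd' = {C,S,T1}  orig:{C,S}
  T[0,1] 'ca' = ∅
  T[1,2] 'ad' = {B}
  T[0,2] 'cad' = {C,S}

Original NTs in T[0,2] deriving "cad": ["C", "S"]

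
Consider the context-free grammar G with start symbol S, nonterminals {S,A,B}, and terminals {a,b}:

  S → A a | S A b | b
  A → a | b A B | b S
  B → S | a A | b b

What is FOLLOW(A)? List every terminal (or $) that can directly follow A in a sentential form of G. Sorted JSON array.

FIRST iteration:
iter 1:
  A via A→a: +{a}
  A via A→b A B: +{b}
  B via B→a A: +{a}
  B via B→b b: +{b}
  S via S→A a: +{a,b}
  S: {a,b}  A: {a,b}  B: {a,b}
iter 2: done
  S: {a,b}  A: {a,b}  B: {a,b}

FOLLOW sets:
FOLLOW(S) := {$}
round 1:
  A→b A B: FOLLOW(A) ⊇ FIRST(B) = {a,b}; new: +{a,b}
  A→b A B: FOLLOW(B) ⊇ FOLLOW(A) ⊇ {a,b}; new: +{a,b}
  A→b S: FOLLOW(S) ⊇ FOLLOW(A) ⊇ {a,b}; new: +{a,b}
  FOLLOW[S]={$,a,b}  FOLLOW[A]={a,b}  FOLLOW[B]={a,b}
round 2: (stable)
  FOLLOW[S]={$,a,b}  FOLLOW[A]={a,b}  FOLLOW[B]={a,b}

FOLLOW(A) = ["a", "b"]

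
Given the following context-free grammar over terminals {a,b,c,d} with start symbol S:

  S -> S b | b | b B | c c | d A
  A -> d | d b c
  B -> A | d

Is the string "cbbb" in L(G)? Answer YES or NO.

Convert to CNF:
  S -> S T1 | T0 A | T1 B | T2 T2 | b
  A -> T0 X3 | d
  B -> T0 X4 | d
  T0 -> d
  T1 -> b
  T2 -> c
  X3 -> T1 T2
  X4 -> T1 T2

CYK table (by increasing span):
  T[0,0] 'c' = {T2}  orig:{}
  T[1,1] 'b' = {S,T1}  orig:{S}
  T[2,2] 'b' = {S,T1}  orig:{S}
  T[3,3] 'b' = {S,T1}  orig:{S}
  T[0,1] 'cb' = ∅
  T[1,2] 'bb' = {S}
  T[2,3] 'bb' = {S}
  T[0,2] 'cbb' = ∅
  T[1,3] 'bbb' = {S}
  T[0,3] 'cbbb' = ∅

S ∉ T[0,3] ⇒ NO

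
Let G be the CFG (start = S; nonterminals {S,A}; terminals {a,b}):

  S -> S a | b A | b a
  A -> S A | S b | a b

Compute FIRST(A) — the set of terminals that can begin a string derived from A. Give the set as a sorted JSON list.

FIRST iteration:
round 1:
  A via A→a b: +{a}
  S via S→b A: +{b}
  S: {b}  A: {a}
round 2:
  A via A→S A: +{b}
  S: {b}  A: {a,b}
round 3: (stable)
  S: {b}  A: {a,b}

FIRST(A) = ["a", "b"]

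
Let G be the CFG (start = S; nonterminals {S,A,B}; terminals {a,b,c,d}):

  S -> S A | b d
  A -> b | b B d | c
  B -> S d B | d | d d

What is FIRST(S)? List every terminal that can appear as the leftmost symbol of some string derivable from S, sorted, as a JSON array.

FIRST sets, iterate to fixpoint:
iter 1:
  A via A→b: +{b}
  A via A→c: +{c}
  B via B→d: +{d}
  S via S→b d: +{b}
  FIRST(S)={b}  FIRST(A)={b,c}  FIRST(B)={d}
iter 2:
  B via B→S d B: +{b}
  FIRST(S)={b}  FIRST(A)={b,c}  FIRST(B)={b,d}
iter 3: done
  FIRST(S)={b}  FIRST(A)={b,c}  FIRST(B)={b,d}

FIRST(S) = ["b"]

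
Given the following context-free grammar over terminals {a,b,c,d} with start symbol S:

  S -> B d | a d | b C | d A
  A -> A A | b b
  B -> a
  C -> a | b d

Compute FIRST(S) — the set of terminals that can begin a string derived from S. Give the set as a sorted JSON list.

FIRST sets, iterate to fixpoint:
round 1:
  A via A→b b: +{b}
  B via B→a: +{a}
  C via C→a: +{a}
  C via C→b d: +{b}
  S via S→B d: +{a}
  S via S→b C: +{b}
  S via S→d A: +{d}
  FIRST(S)={a,b,d}  FIRST(A)={b}  FIRST(B)={a}  FIRST(C)={a,b}
round 2: done
  FIRST(S)={a,b,d}  FIRST(A)={b}  FIRST(B)={a}  FIRST(C)={a,b}

FIRST(S) = ["a", "b", "d"]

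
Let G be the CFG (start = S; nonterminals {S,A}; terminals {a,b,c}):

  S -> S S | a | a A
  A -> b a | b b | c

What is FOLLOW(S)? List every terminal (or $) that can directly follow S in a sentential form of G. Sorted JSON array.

FIRST sets, iterate to fixpoint:
iter 1:
  A via A→b a: +{b}
  A via A→c: +{c}
  S via S→a: +{a}
  FIRST(S)={a}  FIRST(A)={b,c}
iter 2: — fixpoint
  FIRST(S)={a}  FIRST(A)={b,c}

FOLLOW iteration:
seed FOLLOW(S) with $
[1]
  S→S S: FOLLOW(S) ⊇ FIRST(S) = {a}; new: +{a}
  S→a A: FOLLOW(A) ⊇ FOLLOW(S) ⊇ {$,a}; new: +{$,a}
  FOLLOW[S]={$,a}  FOLLOW[A]={$,a}
[2] done
  FOLLOW[S]={$,a}  FOLLOW[A]={$,a}

FOLLOW(S) = ["$", "a"]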